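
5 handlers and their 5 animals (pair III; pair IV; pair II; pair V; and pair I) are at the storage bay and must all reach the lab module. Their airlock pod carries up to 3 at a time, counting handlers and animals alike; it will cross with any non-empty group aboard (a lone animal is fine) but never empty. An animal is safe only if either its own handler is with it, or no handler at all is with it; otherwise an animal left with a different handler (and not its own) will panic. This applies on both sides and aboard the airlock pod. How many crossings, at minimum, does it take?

11

Counting alone: each trip to the lab module takes at most 3 across and each return brings at least 1 back, so after t trips out (and t−1 returns) at most 3t − (t−1) of the 10 are across; that first reaches 10 at t = 5, so at least 9 crossings are needed.
The safety rule pushes this higher. Following every safe sequence of crossings, the most of the 10 that can be at the lab module as the airlock pod arrives there on crossing 9 is 9 — never all 10.
So no plan with fewer than 11 crossings exists, and this one achieves 11:
1. animal III and handler III cross → the lab module.
2. handler III crosses ← the storage bay.
3. animal II, animal IV, and animal V cross → the lab module.
4. animal III crosses ← the storage bay.
5. handler II, handler IV, and handler V cross → the lab module.
6. animal IV and handler IV cross ← the storage bay.
7. handler I, handler III, and handler IV cross → the lab module.
8. animal II crosses ← the storage bay.
9. animal III and animal IV cross → the lab module.
10. animal III crosses ← the storage bay.
11. animal I, animal II, and animal III cross → the lab module.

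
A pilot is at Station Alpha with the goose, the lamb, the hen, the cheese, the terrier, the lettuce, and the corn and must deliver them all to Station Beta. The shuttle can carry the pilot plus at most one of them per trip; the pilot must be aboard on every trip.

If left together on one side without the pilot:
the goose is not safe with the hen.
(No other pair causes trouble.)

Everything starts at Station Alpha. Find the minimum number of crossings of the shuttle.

13

Counting alone: the pilot can take at most 1 across per trip to Station Beta, so moving all 7 needs at least 7 loaded trips out, with a return between consecutive ones — at least 13 crossings.
The plan below uses exactly 13 crossings, so it is optimal:
1. Pilot goes to Station Beta with the goose.
2. Pilot goes back to Station Alpha alone.
3. Pilot goes to Station Beta with the lamb.
4. Pilot goes back to Station Alpha alone.
5. Pilot goes to Station Beta with the cheese.
6. Pilot goes back to Station Alpha alone.
7. Pilot goes to Station Beta with the terrier.
8. Pilot goes back to Station Alpha alone.
9. Pilot goes to Station Beta with the lettuce.
10. Pilot goes back to Station Alpha alone.
11. Pilot goes to Station Beta with the corn.
12. Pilot goes back to Station Alpha alone.
13. Pilot goes to Station Beta with the hen.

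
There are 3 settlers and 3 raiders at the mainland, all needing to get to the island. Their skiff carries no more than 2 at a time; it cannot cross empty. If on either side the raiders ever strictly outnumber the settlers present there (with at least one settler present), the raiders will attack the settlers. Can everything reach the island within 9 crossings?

No

Counting alone: each trip to the island takes at most 2 across and each return brings at least 1 back, so after t trips out (and t−1 returns) at most 2t − (t−1) of the 6 are across; that first reaches 6 at t = 5, so at least 9 crossings are needed.
The safety rule pushes this higher. Following every safe sequence of crossings, the most of the 6 that can be at the island as the skiff arrives there on crossing 9 is 5 — never all 6.
So the move cannot be finished within 9 crossings. (The shortest complete plan takes 11:)
1. 2 raiders → the island.  (the mainland: 3S 1R; the island: 0S 2R)
2. 1 raider ← the mainland.  (the mainland: 3S 2R; the island: 0S 1R)
3. 2 raiders → the island.  (the mainland: 3S 0R; the island: 0S 3R)
4. 1 raider ← the mainland.  (the mainland: 3S 1R; the island: 0S 2R)
5. 2 settlers → the island.  (the mainland: 1S 1R; the island: 2S 2R)
6. 1 settler and 1 raider ← the mainland.  (the mainland: 2S 2R; the island: 1S 1R)
7. 2 settlers → the island.  (the mainland: 0S 2R; the island: 3S 1R)
8. 1 raider ← the mainland.  (the mainland: 0S 3R; the island: 3S 0R)
9. 2 raiders → the island.  (the mainland: 0S 1R; the island: 3S 2R)
10. 1 raider ← the mainland.  (the mainland: 0S 2R; the island: 3S 1R)
11. 2 raiders → the island.  (the mainland: 0S 0R; the island: 3S 3R)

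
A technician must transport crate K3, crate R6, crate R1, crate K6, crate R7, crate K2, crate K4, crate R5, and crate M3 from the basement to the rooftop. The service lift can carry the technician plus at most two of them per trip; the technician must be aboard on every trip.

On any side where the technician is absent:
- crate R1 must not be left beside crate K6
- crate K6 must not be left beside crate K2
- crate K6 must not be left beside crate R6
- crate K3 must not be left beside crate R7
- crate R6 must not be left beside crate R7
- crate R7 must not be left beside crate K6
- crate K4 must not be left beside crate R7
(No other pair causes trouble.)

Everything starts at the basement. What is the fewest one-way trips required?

Counting alone: the technician can take at most 2 across per trip to the rooftop, so moving all 9 needs at least 5 loaded trips out, with a return between consecutive ones — at least 9 crossings.
The safety rule pushes this higher. Following every safe sequence of crossings, the most of the 9 that can be at the rooftop as the service lift arrives there on crossings 9, 11, 13 is 6, 7, 8 respectively — never all 9.
So no plan with fewer than 15 crossings exists, and this one achieves 15:
1. Technician goes to the rooftop with crate K6 and crate R7.
2. Technician goes back to the basement with crate K6.
3. Technician goes to the rooftop with crate K3 and crate K6.
4. Technician goes back to the basement with crate R7.
5. Technician goes to the rooftop with crate K4 and crate R6.
6. Technician goes back to the basement with crate R6.
7. Technician goes to the rooftop with crate R1 and crate R6.
8. Technician goes back to the basement with crate K6.
9. Technician goes to the rooftop with crate K2 and crate K6.
10. Technician goes back to the basement with crate K6.
11. Technician goes to the rooftop with crate K6 and crate R5.
12. Technician goes back to the basement with crate K6.
13. Technician goes to the rooftop with crate K6 and crate M3.
14. Technician goes back to the basement with crate K6.
15. Technician goes to the rooftop with crate K6 and crate R7.

15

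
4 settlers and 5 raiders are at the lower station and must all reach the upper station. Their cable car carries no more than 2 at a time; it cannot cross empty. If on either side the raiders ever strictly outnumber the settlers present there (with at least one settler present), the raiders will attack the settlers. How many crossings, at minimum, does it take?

impossible

The raiders already outnumber the settlers at the lower station before anyone moves, so the starting position itself is disallowed.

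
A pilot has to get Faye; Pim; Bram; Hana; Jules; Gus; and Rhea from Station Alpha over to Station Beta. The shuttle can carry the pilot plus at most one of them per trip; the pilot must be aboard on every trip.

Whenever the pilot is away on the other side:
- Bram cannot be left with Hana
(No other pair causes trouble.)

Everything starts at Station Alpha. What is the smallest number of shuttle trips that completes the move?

13

Counting alone: the pilot can take at most 1 across per trip to Station Beta, so moving all 7 needs at least 7 loaded trips out, with a return between consecutive ones — at least 13 crossings.
The plan below uses exactly 13 crossings, so it is optimal:
1. Pilot goes to Station Beta with Bram.
2. Pilot goes back to Station Alpha alone.
3. Pilot goes to Station Beta with Faye.
4. Pilot goes back to Station Alpha alone.
5. Pilot goes to Station Beta with Pim.
6. Pilot goes back to Station Alpha alone.
7. Pilot goes to Station Beta with Jules.
8. Pilot goes back to Station Alpha alone.
9. Pilot goes to Station Beta with Gus.
10. Pilot goes back to Station Alpha alone.
11. Pilot goes to Station Beta with Rhea.
12. Pilot goes back to Station Alpha alone.
13. Pilot goes to Station Beta with Hana.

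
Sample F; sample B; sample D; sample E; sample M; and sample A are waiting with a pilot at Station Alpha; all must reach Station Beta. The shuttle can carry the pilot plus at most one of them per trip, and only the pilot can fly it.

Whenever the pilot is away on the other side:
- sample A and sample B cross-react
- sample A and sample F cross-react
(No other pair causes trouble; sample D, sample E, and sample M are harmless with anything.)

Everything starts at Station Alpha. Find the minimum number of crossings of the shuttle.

Counting alone: the pilot can take at most 1 across per trip to Station Beta, so moving all 6 needs at least 6 loaded trips out, with a return between consecutive ones — at least 11 crossings.
The safety rule pushes this higher. Following every safe sequence of crossings, the most of the 6 that can be at Station Beta as the shuttle arrives there on crossing 11 is 5 — never all 6.
So no plan with fewer than 13 crossings exists, and this one achieves 13:
1. Pilot goes to Station Beta with sample A.  [Station Alpha: sample B, sample D, sample E, sample F, sample M | Station Beta: sample A]
2. Pilot goes back to Station Alpha alone.  [Station Alpha: sample B, sample D, sample E, sample F, sample M | Station Beta: sample A]
3. Pilot goes to Station Beta with sample F.  [Station Alpha: sample B, sample D, sample E, sample M | Station Beta: sample A, sample F]
4. Pilot goes back to Station Alpha with sample A.  [Station Alpha: sample A, sample B, sample D, sample E, sample M | Station Beta: sample F]
5. Pilot goes to Station Beta with sample B.  [Station Alpha: sample A, sample D, sample E, sample M | Station Beta: sample B, sample F]
6. Pilot goes back to Station Alpha alone.  [Station Alpha: sample A, sample D, sample E, sample M | Station Beta: sample B, sample F]
7. Pilot goes to Station Beta with sample D.  [Station Alpha: sample A, sample E, sample M | Station Beta: sample B, sample D, sample F]
8. Pilot goes back to Station Alpha alone.  [Station Alpha: sample A, sample E, sample M | Station Beta: sample B, sample D, sample F]
9. Pilot goes to Station Beta with sample E.  [Station Alpha: sample A, sample M | Station Beta: sample B, sample D, sample E, sample F]
10. Pilot goes back to Station Alpha alone.  [Station Alpha: sample A, sample M | Station Beta: sample B, sample D, sample E, sample F]
11. Pilot goes to Station Beta with sample M.  [Station Alpha: sample A | Station Beta: sample B, sample D, sample E, sample F, sample M]
12. Pilot goes back to Station Alpha alone.  [Station Alpha: sample A | Station Beta: sample B, sample D, sample E, sample F, sample M]
13. Pilot goes to Station Beta with sample A.  [Station Alpha: — | Station Beta: sample A, sample B, sample D, sample E, sample F, sample M]

13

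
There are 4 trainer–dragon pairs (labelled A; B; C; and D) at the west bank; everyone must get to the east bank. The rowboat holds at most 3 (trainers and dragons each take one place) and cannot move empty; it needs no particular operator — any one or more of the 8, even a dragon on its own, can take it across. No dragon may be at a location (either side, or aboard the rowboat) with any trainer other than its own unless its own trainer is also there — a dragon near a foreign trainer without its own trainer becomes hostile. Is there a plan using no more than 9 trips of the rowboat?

Yes

Yes — this plan uses 9 crossings (≤ 9):
1. dragon A and trainer A cross → the east bank.
2. trainer A crosses ← the west bank.
3. dragon B, trainer A, and trainer B cross → the east bank.
4. dragon A and trainer A cross ← the west bank.
5. trainer A, trainer C, and trainer D cross → the east bank.
6. dragon B crosses ← the west bank.
7. dragon A and dragon B cross → the east bank.
8. dragon A crosses ← the west bank.
9. dragon A, dragon C, and dragon D cross → the east bank.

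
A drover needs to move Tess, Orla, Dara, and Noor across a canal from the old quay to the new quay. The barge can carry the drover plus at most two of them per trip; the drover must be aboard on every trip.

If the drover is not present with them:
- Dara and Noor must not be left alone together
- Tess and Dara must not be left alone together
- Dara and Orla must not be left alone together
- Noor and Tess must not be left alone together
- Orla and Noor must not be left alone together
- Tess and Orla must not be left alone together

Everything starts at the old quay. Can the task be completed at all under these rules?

No

Whatever the first load, the items left behind include a forbidden pair without the drover. No opening move is safe, so no plan exists.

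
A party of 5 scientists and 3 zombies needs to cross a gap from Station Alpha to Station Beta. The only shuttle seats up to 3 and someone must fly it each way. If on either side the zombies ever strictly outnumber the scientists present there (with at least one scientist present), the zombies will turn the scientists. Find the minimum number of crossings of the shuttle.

Counting alone: each trip to Station Beta takes at most 3 across and each return brings at least 1 back, so after t trips out (and t−1 returns) at most 3t − (t−1) of the 8 are across; that first reaches 8 at t = 4, so at least 7 crossings are needed.
The plan below uses exactly 7 crossings, so it is optimal:
1. 2 zombies → Station Beta.  (Station Alpha: 5S 1Z; Station Beta: 0S 2Z)
2. 1 zombie ← Station Alpha.  (Station Alpha: 5S 2Z; Station Beta: 0S 1Z)
3. 2 scientists and 1 zombie → Station Beta.  (Station Alpha: 3S 1Z; Station Beta: 2S 2Z)
4. 1 zombie ← Station Alpha.  (Station Alpha: 3S 2Z; Station Beta: 2S 1Z)
5. 1 scientist and 2 zombies → Station Beta.  (Station Alpha: 2S 0Z; Station Beta: 3S 3Z)
6. 1 zombie ← Station Alpha.  (Station Alpha: 2S 1Z; Station Beta: 3S 2Z)
7. 2 scientists and 1 zombie → Station Beta.  (Station Alpha: 0S 0Z; Station Beta: 5S 3Z)

7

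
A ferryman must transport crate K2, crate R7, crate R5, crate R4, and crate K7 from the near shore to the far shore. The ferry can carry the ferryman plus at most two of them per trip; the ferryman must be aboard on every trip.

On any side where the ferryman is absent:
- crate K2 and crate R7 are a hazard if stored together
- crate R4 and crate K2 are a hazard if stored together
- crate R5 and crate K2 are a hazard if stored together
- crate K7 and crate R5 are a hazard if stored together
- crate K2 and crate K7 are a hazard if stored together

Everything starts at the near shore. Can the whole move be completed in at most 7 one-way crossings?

Yes

Yes — this plan uses 7 crossings (≤ 7):
1. Ferryman goes to the far shore with crate K2 and crate R5.  [the near shore: crate K7, crate R4, crate R7 | the far shore: crate K2, crate R5]
2. Ferryman goes back to the near shore with crate K2.  [the near shore: crate K2, crate K7, crate R4, crate R7 | the far shore: crate R5]
3. Ferryman goes to the far shore with crate K2 and crate R7.  [the near shore: crate K7, crate R4 | the far shore: crate K2, crate R5, crate R7]
4. Ferryman goes back to the near shore with crate K2.  [the near shore: crate K2, crate K7, crate R4 | the far shore: crate R5, crate R7]
5. Ferryman goes to the far shore with crate K2 and crate R4.  [the near shore: crate K7 | the far shore: crate K2, crate R4, crate R5, crate R7]
6. Ferryman goes back to the near shore with crate K2.  [the near shore: crate K2, crate K7 | the far shore: crate R4, crate R5, crate R7]
7. Ferryman goes to the far shore with crate K2 and crate K7.  [the near shore: — | the far shore: crate K2, crate K7, crate R4, crate R5, crate R7]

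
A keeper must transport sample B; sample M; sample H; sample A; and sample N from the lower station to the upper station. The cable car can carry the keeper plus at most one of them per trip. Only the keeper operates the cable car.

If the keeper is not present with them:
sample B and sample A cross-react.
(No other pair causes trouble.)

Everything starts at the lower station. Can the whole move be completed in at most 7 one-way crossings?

Counting alone: the keeper can take at most 1 across per trip to the upper station, so moving all 5 needs at least 5 loaded trips out, with a return between consecutive ones — at least 9 crossings.
Since 7 < 9, 7 crossings cannot be enough. (The shortest complete plan in fact takes 9:)
1. Keeper goes to the upper station with sample B.  [the lower station: sample A, sample H, sample M, sample N | the upper station: sample B]
2. Keeper goes back to the lower station alone.  [the lower station: sample A, sample H, sample M, sample N | the upper station: sample B]
3. Keeper goes to the upper station with sample M.  [the lower station: sample A, sample H, sample N | the upper station: sample B, sample M]
4. Keeper goes back to the lower station alone.  [the lower station: sample A, sample H, sample N | the upper station: sample B, sample M]
5. Keeper goes to the upper station with sample H.  [the lower station: sample A, sample N | the upper station: sample B, sample H, sample M]
6. Keeper goes back to the lower station alone.  [the lower station: sample A, sample N | the upper station: sample B, sample H, sample M]
7. Keeper goes to the upper station with sample N.  [the lower station: sample A | the upper station: sample B, sample H, sample M, sample N]
8. Keeper goes back to the lower station alone.  [the lower station: sample A | the upper station: sample B, sample H, sample M, sample N]
9. Keeper goes to the upper station with sample A.  [the lower station: — | the upper station: sample A, sample B, sample H, sample M, sample N]

No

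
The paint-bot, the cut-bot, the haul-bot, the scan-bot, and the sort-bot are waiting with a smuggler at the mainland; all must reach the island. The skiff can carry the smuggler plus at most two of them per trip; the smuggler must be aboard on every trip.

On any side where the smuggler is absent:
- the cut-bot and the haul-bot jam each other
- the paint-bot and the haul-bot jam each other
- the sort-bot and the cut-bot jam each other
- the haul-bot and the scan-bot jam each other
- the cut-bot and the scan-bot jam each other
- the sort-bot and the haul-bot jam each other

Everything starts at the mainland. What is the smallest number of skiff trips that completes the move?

7

Counting alone: the smuggler can take at most 2 across per trip to the island, so moving all 5 needs at least 3 loaded trips out, with a return between consecutive ones — at least 5 crossings.
The safety rule pushes this higher. Following every safe sequence of crossings, the most of the 5 that can be at the island as the skiff arrives there on crossing 5 is 4 — never all 5.
So no plan with fewer than 7 crossings exists, and this one achieves 7:
1. Smuggler goes to the island with the cut-bot and the haul-bot.  [the mainland: the paint-bot, the scan-bot, the sort-bot | the island: the cut-bot, the haul-bot]
2. Smuggler goes back to the mainland with the cut-bot.  [the mainland: the cut-bot, the paint-bot, the scan-bot, the sort-bot | the island: the haul-bot]
3. Smuggler goes to the island with the cut-bot and the paint-bot.  [the mainland: the scan-bot, the sort-bot | the island: the cut-bot, the haul-bot, the paint-bot]
4. Smuggler goes back to the mainland with the haul-bot.  [the mainland: the haul-bot, the scan-bot, the sort-bot | the island: the cut-bot, the paint-bot]
5. Smuggler goes to the island with the scan-bot and the sort-bot.  [the mainland: the haul-bot | the island: the cut-bot, the paint-bot, the scan-bot, the sort-bot]
6. Smuggler goes back to the mainland with the cut-bot.  [the mainland: the cut-bot, the haul-bot | the island: the paint-bot, the scan-bot, the sort-bot]
7. Smuggler goes to the island with the cut-bot and the haul-bot.  [the mainland: — | the island: the cut-bot, the haul-bot, the paint-bot, the scan-bot, the sort-bot]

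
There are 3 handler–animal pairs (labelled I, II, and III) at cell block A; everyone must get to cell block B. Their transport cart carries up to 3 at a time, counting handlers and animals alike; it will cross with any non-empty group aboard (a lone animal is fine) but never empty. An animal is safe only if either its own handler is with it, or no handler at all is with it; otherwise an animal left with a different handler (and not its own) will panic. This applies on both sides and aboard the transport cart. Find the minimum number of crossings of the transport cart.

5

Counting alone: each trip to cell block B takes at most 3 across and each return brings at least 1 back, so after t trips out (and t−1 returns) at most 3t − (t−1) of the 6 are across; that first reaches 6 at t = 3, so at least 5 crossings are needed.
The plan below uses exactly 5 crossings, so it is optimal:
1. animal I and handler I cross → cell block B.
2. handler I crosses ← cell block A.
3. handler I, handler II, and handler III cross → cell block B.
4. animal I crosses ← cell block A.
5. animal I, animal II, and animal III cross → cell block B.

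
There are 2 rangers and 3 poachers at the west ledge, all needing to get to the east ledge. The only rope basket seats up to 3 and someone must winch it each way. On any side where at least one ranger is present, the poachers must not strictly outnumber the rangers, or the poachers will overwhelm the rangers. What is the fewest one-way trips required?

impossible

The poachers already outnumber the rangers at the west ledge before anyone moves, so the starting position itself is disallowed.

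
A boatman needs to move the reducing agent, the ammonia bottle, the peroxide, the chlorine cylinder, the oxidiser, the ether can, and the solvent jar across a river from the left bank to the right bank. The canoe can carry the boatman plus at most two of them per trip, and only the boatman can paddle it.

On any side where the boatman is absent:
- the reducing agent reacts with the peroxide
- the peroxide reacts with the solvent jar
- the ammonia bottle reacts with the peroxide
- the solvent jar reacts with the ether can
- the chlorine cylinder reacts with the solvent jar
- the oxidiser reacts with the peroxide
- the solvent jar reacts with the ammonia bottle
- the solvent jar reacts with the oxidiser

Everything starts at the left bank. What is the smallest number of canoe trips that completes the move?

Counting alone: the boatman can take at most 2 across per trip to the right bank, so moving all 7 needs at least 4 loaded trips out, with a return between consecutive ones — at least 7 crossings.
The safety rule pushes this higher. Following every safe sequence of crossings, the most of the 7 that can be at the right bank as the canoe arrives there on crossings 7, 9 is 5, 6 respectively — never all 7.
So no plan with fewer than 11 crossings exists, and this one achieves 11:
1. Boatman goes to the right bank with the peroxide and the solvent jar.
2. Boatman goes back to the left bank with the peroxide.
3. Boatman goes to the right bank with the peroxide and the reducing agent.
4. Boatman goes back to the left bank with the peroxide.
5. Boatman goes to the right bank with the ammonia bottle and the oxidiser.
6. Boatman goes back to the left bank with the solvent jar.
7. Boatman goes to the right bank with the chlorine cylinder and the solvent jar.
8. Boatman goes back to the left bank with the solvent jar.
9. Boatman goes to the right bank with the ether can and the peroxide.
10. Boatman goes back to the left bank with the peroxide.
11. Boatman goes to the right bank with the peroxide and the solvent jar.

11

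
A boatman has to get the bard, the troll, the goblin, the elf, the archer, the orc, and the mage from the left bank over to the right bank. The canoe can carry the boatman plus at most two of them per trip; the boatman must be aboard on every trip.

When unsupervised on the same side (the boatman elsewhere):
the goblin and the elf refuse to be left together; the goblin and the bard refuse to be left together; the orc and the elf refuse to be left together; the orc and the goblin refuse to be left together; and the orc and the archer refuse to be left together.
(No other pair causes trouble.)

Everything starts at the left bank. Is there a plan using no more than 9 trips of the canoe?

Counting alone: the boatman can take at most 2 across per trip to the right bank, so moving all 7 needs at least 4 loaded trips out, with a return between consecutive ones — at least 7 crossings.
The safety rule pushes this higher. Following every safe sequence of crossings, the most of the 7 that can be at the right bank as the canoe arrives there on crossings 7, 9 is 5, 6 respectively — never all 7.
So the move cannot be finished within 9 crossings. (The shortest complete plan takes 11:)
1. Boatman goes to the right bank with the goblin and the orc.
2. Boatman goes back to the left bank with the goblin.
3. Boatman goes to the right bank with the bard and the goblin.
4. Boatman goes back to the left bank with the goblin.
5. Boatman goes to the right bank with the goblin and the troll.
6. Boatman goes back to the left bank with the goblin.
7. Boatman goes to the right bank with the goblin and the mage.
8. Boatman goes back to the left bank with the goblin.
9. Boatman goes to the right bank with the archer and the elf.
10. Boatman goes back to the left bank with the orc.
11. Boatman goes to the right bank with the goblin and the orc.

No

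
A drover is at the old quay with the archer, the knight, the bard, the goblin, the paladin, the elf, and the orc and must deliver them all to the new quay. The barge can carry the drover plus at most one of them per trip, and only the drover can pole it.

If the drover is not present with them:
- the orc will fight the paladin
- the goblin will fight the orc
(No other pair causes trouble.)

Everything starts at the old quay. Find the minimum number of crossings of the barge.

Counting alone: the drover can take at most 1 across per trip to the new quay, so moving all 7 needs at least 7 loaded trips out, with a return between consecutive ones — at least 13 crossings.
The safety rule pushes this higher. Following every safe sequence of crossings, the most of the 7 that can be at the new quay as the barge arrives there on crossing 13 is 6 — never all 7.
So no plan with fewer than 15 crossings exists, and this one achieves 15:
1. Drover goes to the new quay with the orc.
2. Drover goes back to the old quay alone.
3. Drover goes to the new quay with the archer.
4. Drover goes back to the old quay alone.
5. Drover goes to the new quay with the knight.
6. Drover goes back to the old quay alone.
7. Drover goes to the new quay with the bard.
8. Drover goes back to the old quay alone.
9. Drover goes to the new quay with the goblin.
10. Drover goes back to the old quay with the orc.
11. Drover goes to the new quay with the paladin.
12. Drover goes back to the old quay alone.
13. Drover goes to the new quay with the elf.
14. Drover goes back to the old quay alone.
15. Drover goes to the new quay with the orc.

15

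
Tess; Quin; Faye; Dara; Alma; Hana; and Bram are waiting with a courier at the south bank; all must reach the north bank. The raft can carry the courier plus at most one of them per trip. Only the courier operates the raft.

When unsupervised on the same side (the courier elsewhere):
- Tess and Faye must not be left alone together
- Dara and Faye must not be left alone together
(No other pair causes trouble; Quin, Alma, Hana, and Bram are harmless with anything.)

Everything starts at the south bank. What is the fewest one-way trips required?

Counting alone: the courier can take at most 1 across per trip to the north bank, so moving all 7 needs at least 7 loaded trips out, with a return between consecutive ones — at least 13 crossings.
The safety rule pushes this higher. Following every safe sequence of crossings, the most of the 7 that can be at the north bank as the raft arrives there on crossing 13 is 6 — never all 7.
So no plan with fewer than 15 crossings exists, and this one achieves 15:
1. Courier goes to the north bank with Faye.  [the south bank: Alma, Bram, Dara, Hana, Quin, Tess | the north bank: Faye]
2. Courier goes back to the south bank alone.  [the south bank: Alma, Bram, Dara, Hana, Quin, Tess | the north bank: Faye]
3. Courier goes to the north bank with Tess.  [the south bank: Alma, Bram, Dara, Hana, Quin | the north bank: Faye, Tess]
4. Courier goes back to the south bank with Faye.  [the south bank: Alma, Bram, Dara, Faye, Hana, Quin | the north bank: Tess]
5. Courier goes to the north bank with Dara.  [the south bank: Alma, Bram, Faye, Hana, Quin | the north bank: Dara, Tess]
6. Courier goes back to the south bank alone.  [the south bank: Alma, Bram, Faye, Hana, Quin | the north bank: Dara, Tess]
7. Courier goes to the north bank with Quin.  [the south bank: Alma, Bram, Faye, Hana | the north bank: Dara, Quin, Tess]
8. Courier goes back to the south bank alone.  [the south bank: Alma, Bram, Faye, Hana | the north bank: Dara, Quin, Tess]
9. Courier goes to the north bank with Alma.  [the south bank: Bram, Faye, Hana | the north bank: Alma, Dara, Quin, Tess]
10. Courier goes back to the south bank alone.  [the south bank: Bram, Faye, Hana | the north bank: Alma, Dara, Quin, Tess]
11. Courier goes to the north bank with Hana.  [the south bank: Bram, Faye | the north bank: Alma, Dara, Hana, Quin, Tess]
12. Courier goes back to the south bank alone.  [the south bank: Bram, Faye | the north bank: Alma, Dara, Hana, Quin, Tess]
13. Courier goes to the north bank with Bram.  [the south bank: Faye | the north bank: Alma, Bram, Dara, Hana, Quin, Tess]
14. Courier goes back to the south bank alone.  [the south bank: Faye | the north bank: Alma, Bram, Dara, Hana, Quin, Tess]
15. Courier goes to the north bank with Faye.  [the south bank: — | the north bank: Alma, Bram, Dara, Faye, Hana, Quin, Tess]

15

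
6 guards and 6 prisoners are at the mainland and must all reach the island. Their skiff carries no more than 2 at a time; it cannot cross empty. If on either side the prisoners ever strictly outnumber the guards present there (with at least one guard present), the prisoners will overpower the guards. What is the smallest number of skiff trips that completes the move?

Following every safe sequence of crossings from the start, the most of the 12 that can be at the island as the skiff arrives there on crossings 1, 3, 5, 7, 9 is 2, 3, 4, 5, 6 respectively; the best ever achieved is 6 of 12.
From crossing 11 on, no configuration arises that was not already reachable earlier: only 15 distinct safe configurations (who is on which side, and where the skiff is) can ever be reached, none of them has everyone across, and every continuation just revisits them. They are: 0 guards + 0 prisoners across (skiff back at the start); 0 guards + 1 prisoner across (skiff there); 0 guards + 1 prisoner across (skiff back at the start); 0 guards + 2 prisoners across (skiff there); 0 guards + 2 prisoners across (skiff back at the start); 0 guards + 3 prisoners across (skiff there); 0 guards + 3 prisoners across (skiff back at the start); 0 guards + 4 prisoners across (skiff there); 0 guards + 4 prisoners across (skiff back at the start); 0 guards + 5 prisoners across (skiff there); 0 guards + 5 prisoners across (skiff back at the start); 0 guards + 6 prisoners across (skiff there); 1 guard + 1 prisoner across (skiff there); 1 guard + 1 prisoner across (skiff back at the start); 2 guards + 2 prisoners across (skiff there). So no valid plan exists.

impossible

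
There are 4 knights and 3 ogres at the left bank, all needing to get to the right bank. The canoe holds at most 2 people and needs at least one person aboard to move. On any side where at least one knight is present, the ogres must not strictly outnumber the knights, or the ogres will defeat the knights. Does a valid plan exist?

1. 2 ogres → the right bank.  (the left bank: 4K 1O; the right bank: 0K 2O)
2. 1 ogre ← the left bank.  (the left bank: 4K 2O; the right bank: 0K 1O)
3. 2 ogres → the right bank.  (the left bank: 4K 0O; the right bank: 0K 3O)
4. 1 ogre ← the left bank.  (the left bank: 4K 1O; the right bank: 0K 2O)
5. 2 knights → the right bank.  (the left bank: 2K 1O; the right bank: 2K 2O)
6. 1 ogre ← the left bank.  (the left bank: 2K 2O; the right bank: 2K 1O)
7. 1 knight and 1 ogre → the right bank.  (the left bank: 1K 1O; the right bank: 3K 2O)
8. 1 knight ← the left bank.  (the left bank: 2K 1O; the right bank: 2K 2O)
9. 1 knight and 1 ogre → the right bank.  (the left bank: 1K 0O; the right bank: 3K 3O)
10. 1 ogre ← the left bank.  (the left bank: 1K 1O; the right bank: 3K 2O)
11. 1 knight and 1 ogre → the right bank.  (the left bank: 0K 0O; the right bank: 4K 3O)

Yes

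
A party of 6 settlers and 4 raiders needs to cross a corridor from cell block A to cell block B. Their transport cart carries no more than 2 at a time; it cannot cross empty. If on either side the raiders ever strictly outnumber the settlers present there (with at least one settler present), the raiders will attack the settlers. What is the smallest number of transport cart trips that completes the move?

Counting alone: each trip to cell block B takes at most 2 across and each return brings at least 1 back, so after t trips out (and t−1 returns) at most 2t − (t−1) of the 10 are across; that first reaches 10 at t = 9, so at least 17 crossings are needed.
The plan below uses exactly 17 crossings, so it is optimal:
1. 2 raiders → cell block B.  (cell block A: 6S 2R; cell block B: 0S 2R)
2. 1 raider ← cell block A.  (cell block A: 6S 3R; cell block B: 0S 1R)
3. 2 raiders → cell block B.  (cell block A: 6S 1R; cell block B: 0S 3R)
4. 1 raider ← cell block A.  (cell block A: 6S 2R; cell block B: 0S 2R)
5. 2 settlers → cell block B.  (cell block A: 4S 2R; cell block B: 2S 2R)
6. 1 raider ← cell block A.  (cell block A: 4S 3R; cell block B: 2S 1R)
7. 1 settler and 1 raider → cell block B.  (cell block A: 3S 2R; cell block B: 3S 2R)
8. 1 raider ← cell block A.  (cell block A: 3S 3R; cell block B: 3S 1R)
9. 2 raiders → cell block B.  (cell block A: 3S 1R; cell block B: 3S 3R)
10. 1 raider ← cell block A.  (cell block A: 3S 2R; cell block B: 3S 2R)
11. 1 settler and 1 raider → cell block B.  (cell block A: 2S 1R; cell block B: 4S 3R)
12. 1 raider ← cell block A.  (cell block A: 2S 2R; cell block B: 4S 2R)
13. 2 raiders → cell block B.  (cell block A: 2S 0R; cell block B: 4S 4R)
14. 1 raider ← cell block A.  (cell block A: 2S 1R; cell block B: 4S 3R)
15. 1 settler and 1 raider → cell block B.  (cell block A: 1S 0R; cell block B: 5S 4R)
16. 1 raider ← cell block A.  (cell block A: 1S 1R; cell block B: 5S 3R)
17. 1 settler and 1 raider → cell block B.  (cell block A: 0S 0R; cell block B: 6S 4R)

17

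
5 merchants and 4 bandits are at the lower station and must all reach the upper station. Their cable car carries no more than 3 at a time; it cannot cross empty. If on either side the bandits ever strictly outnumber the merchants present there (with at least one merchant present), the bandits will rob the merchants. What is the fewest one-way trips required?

7

Counting alone: each trip to the upper station takes at most 3 across and each return brings at least 1 back, so after t trips out (and t−1 returns) at most 3t − (t−1) of the 9 are across; that first reaches 9 at t = 4, so at least 7 crossings are needed.
The plan below uses exactly 7 crossings, so it is optimal:
1. 3 bandits → the upper station.  (the lower station: 5M 1B; the upper station: 0M 3B)
2. 1 bandit ← the lower station.  (the lower station: 5M 2B; the upper station: 0M 2B)
3. 3 merchants → the upper station.  (the lower station: 2M 2B; the upper station: 3M 2B)
4. 1 merchant ← the lower station.  (the lower station: 3M 2B; the upper station: 2M 2B)
5. 2 merchants and 1 bandit → the upper station.  (the lower station: 1M 1B; the upper station: 4M 3B)
6. 1 merchant ← the lower station.  (the lower station: 2M 1B; the upper station: 3M 3B)
7. 2 merchants and 1 bandit → the upper station.  (the lower station: 0M 0B; the upper station: 5M 4B)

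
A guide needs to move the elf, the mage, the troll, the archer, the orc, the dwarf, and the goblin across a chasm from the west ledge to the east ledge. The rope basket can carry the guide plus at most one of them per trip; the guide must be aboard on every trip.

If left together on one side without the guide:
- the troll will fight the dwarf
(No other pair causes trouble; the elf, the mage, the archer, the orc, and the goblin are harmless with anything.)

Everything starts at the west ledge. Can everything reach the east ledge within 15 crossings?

Yes

Yes — this plan uses 13 crossings (≤ 15):
1. Guide goes to the east ledge with the troll.
2. Guide goes back to the west ledge alone.
3. Guide goes to the east ledge with the elf.
4. Guide goes back to the west ledge alone.
5. Guide goes to the east ledge with the mage.
6. Guide goes back to the west ledge alone.
7. Guide goes to the east ledge with the archer.
8. Guide goes back to the west ledge alone.
9. Guide goes to the east ledge with the orc.
10. Guide goes back to the west ledge alone.
11. Guide goes to the east ledge with the goblin.
12. Guide goes back to the west ledge alone.
13. Guide goes to the east ledge with the dwarf.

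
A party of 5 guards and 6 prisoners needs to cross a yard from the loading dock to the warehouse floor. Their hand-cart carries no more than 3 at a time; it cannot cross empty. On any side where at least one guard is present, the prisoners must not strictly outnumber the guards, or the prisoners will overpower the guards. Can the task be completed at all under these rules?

No

The prisoners already outnumber the guards at the loading dock before anyone moves, so the starting position itself is disallowed.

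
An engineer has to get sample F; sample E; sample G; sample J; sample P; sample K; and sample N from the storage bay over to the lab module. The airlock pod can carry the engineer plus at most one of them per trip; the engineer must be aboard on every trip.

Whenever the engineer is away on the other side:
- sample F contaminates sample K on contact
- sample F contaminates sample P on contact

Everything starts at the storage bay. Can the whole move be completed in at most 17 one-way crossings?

Yes

Yes — this plan uses 15 crossings (≤ 17):
1. Engineer goes to the lab module with sample F.  [the storage bay: sample E, sample G, sample J, sample K, sample N, sample P | the lab module: sample F]
2. Engineer goes back to the storage bay alone.  [the storage bay: sample E, sample G, sample J, sample K, sample N, sample P | the lab module: sample F]
3. Engineer goes to the lab module with sample E.  [the storage bay: sample G, sample J, sample K, sample N, sample P | the lab module: sample E, sample F]
4. Engineer goes back to the storage bay alone.  [the storage bay: sample G, sample J, sample K, sample N, sample P | the lab module: sample E, sample F]
5. Engineer goes to the lab module with sample G.  [the storage bay: sample J, sample K, sample N, sample P | the lab module: sample E, sample F, sample G]
6. Engineer goes back to the storage bay alone.  [the storage bay: sample J, sample K, sample N, sample P | the lab module: sample E, sample F, sample G]
7. Engineer goes to the lab module with sample J.  [the storage bay: sample K, sample N, sample P | the lab module: sample E, sample F, sample G, sample J]
8. Engineer goes back to the storage bay alone.  [the storage bay: sample K, sample N, sample P | the lab module: sample E, sample F, sample G, sample J]
9. Engineer goes to the lab module with sample P.  [the storage bay: sample K, sample N | the lab module: sample E, sample F, sample G, sample J, sample P]
10. Engineer goes back to the storage bay with sample F.  [the storage bay: sample F, sample K, sample N | the lab module: sample E, sample G, sample J, sample P]
11. Engineer goes to the lab module with sample K.  [the storage bay: sample F, sample N | the lab module: sample E, sample G, sample J, sample K, sample P]
12. Engineer goes back to the storage bay alone.  [the storage bay: sample F, sample N | the lab module: sample E, sample G, sample J, sample K, sample P]
13. Engineer goes to the lab module with sample N.  [the storage bay: sample F | the lab module: sample E, sample G, sample J, sample K, sample N, sample P]
14. Engineer goes back to the storage bay alone.  [the storage bay: sample F | the lab module: sample E, sample G, sample J, sample K, sample N, sample P]
15. Engineer goes to the lab module with sample F.  [the storage bay: — | the lab module: sample E, sample F, sample G, sample J, sample K, sample N, sample P]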